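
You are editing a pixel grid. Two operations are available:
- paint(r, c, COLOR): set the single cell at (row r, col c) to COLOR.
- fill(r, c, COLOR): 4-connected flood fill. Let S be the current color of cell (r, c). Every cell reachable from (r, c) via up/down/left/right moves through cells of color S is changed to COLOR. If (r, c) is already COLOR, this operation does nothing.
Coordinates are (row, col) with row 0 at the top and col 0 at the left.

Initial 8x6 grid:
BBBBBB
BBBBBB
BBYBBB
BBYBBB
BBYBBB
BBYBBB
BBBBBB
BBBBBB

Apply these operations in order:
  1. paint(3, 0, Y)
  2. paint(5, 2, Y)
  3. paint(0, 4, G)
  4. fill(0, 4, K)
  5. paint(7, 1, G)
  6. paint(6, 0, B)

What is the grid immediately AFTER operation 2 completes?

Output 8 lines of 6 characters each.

After op 1 paint(3,0,Y):
BBBBBB
BBBBBB
BBYBBB
YBYBBB
BBYBBB
BBYBBB
BBBBBB
BBBBBB
After op 2 paint(5,2,Y):
BBBBBB
BBBBBB
BBYBBB
YBYBBB
BBYBBB
BBYBBB
BBBBBB
BBBBBB

Answer: BBBBBB
BBBBBB
BBYBBB
YBYBBB
BBYBBB
BBYBBB
BBBBBB
BBBBBB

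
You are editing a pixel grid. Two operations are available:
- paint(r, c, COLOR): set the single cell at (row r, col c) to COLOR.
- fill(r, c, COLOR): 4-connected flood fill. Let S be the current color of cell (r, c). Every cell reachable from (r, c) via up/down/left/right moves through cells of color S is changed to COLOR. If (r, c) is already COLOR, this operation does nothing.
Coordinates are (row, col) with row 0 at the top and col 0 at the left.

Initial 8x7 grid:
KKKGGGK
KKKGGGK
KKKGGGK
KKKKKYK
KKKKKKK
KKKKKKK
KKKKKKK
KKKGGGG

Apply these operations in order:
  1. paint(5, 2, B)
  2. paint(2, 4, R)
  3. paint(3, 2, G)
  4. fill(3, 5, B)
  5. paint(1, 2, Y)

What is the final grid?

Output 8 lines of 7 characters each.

After op 1 paint(5,2,B):
KKKGGGK
KKKGGGK
KKKGGGK
KKKKKYK
KKKKKKK
KKBKKKK
KKKKKKK
KKKGGGG
After op 2 paint(2,4,R):
KKKGGGK
KKKGGGK
KKKGRGK
KKKKKYK
KKKKKKK
KKBKKKK
KKKKKKK
KKKGGGG
After op 3 paint(3,2,G):
KKKGGGK
KKKGGGK
KKKGRGK
KKGKKYK
KKKKKKK
KKBKKKK
KKKKKKK
KKKGGGG
After op 4 fill(3,5,B) [1 cells changed]:
KKKGGGK
KKKGGGK
KKKGRGK
KKGKKBK
KKKKKKK
KKBKKKK
KKKKKKK
KKKGGGG
After op 5 paint(1,2,Y):
KKKGGGK
KKYGGGK
KKKGRGK
KKGKKBK
KKKKKKK
KKBKKKK
KKKKKKK
KKKGGGG

Answer: KKKGGGK
KKYGGGK
KKKGRGK
KKGKKBK
KKKKKKK
KKBKKKK
KKKKKKK
KKKGGGG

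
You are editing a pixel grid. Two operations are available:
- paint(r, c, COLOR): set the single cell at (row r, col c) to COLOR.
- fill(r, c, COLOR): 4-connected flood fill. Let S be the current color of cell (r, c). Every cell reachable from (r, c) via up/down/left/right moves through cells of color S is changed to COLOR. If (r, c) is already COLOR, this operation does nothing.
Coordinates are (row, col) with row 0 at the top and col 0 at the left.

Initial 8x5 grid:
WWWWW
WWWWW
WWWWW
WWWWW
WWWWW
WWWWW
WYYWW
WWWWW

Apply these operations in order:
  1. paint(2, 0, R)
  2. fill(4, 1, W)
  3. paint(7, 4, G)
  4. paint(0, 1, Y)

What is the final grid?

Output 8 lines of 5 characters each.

Answer: WYWWW
WWWWW
RWWWW
WWWWW
WWWWW
WWWWW
WYYWW
WWWWG

Derivation:
After op 1 paint(2,0,R):
WWWWW
WWWWW
RWWWW
WWWWW
WWWWW
WWWWW
WYYWW
WWWWW
After op 2 fill(4,1,W) [0 cells changed]:
WWWWW
WWWWW
RWWWW
WWWWW
WWWWW
WWWWW
WYYWW
WWWWW
After op 3 paint(7,4,G):
WWWWW
WWWWW
RWWWW
WWWWW
WWWWW
WWWWW
WYYWW
WWWWG
After op 4 paint(0,1,Y):
WYWWW
WWWWW
RWWWW
WWWWW
WWWWW
WWWWW
WYYWW
WWWWG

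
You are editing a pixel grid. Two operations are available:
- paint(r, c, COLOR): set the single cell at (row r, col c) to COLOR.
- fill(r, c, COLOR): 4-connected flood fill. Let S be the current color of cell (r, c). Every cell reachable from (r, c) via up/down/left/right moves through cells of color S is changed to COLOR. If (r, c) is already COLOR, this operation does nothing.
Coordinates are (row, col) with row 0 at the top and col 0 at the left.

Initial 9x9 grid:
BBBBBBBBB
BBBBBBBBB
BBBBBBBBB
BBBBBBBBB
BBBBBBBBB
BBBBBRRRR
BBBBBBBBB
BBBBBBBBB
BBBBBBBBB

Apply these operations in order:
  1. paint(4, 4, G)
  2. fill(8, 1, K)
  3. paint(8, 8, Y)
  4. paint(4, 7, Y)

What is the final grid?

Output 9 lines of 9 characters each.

After op 1 paint(4,4,G):
BBBBBBBBB
BBBBBBBBB
BBBBBBBBB
BBBBBBBBB
BBBBGBBBB
BBBBBRRRR
BBBBBBBBB
BBBBBBBBB
BBBBBBBBB
After op 2 fill(8,1,K) [76 cells changed]:
KKKKKKKKK
KKKKKKKKK
KKKKKKKKK
KKKKKKKKK
KKKKGKKKK
KKKKKRRRR
KKKKKKKKK
KKKKKKKKK
KKKKKKKKK
After op 3 paint(8,8,Y):
KKKKKKKKK
KKKKKKKKK
KKKKKKKKK
KKKKKKKKK
KKKKGKKKK
KKKKKRRRR
KKKKKKKKK
KKKKKKKKK
KKKKKKKKY
After op 4 paint(4,7,Y):
KKKKKKKKK
KKKKKKKKK
KKKKKKKKK
KKKKKKKKK
KKKKGKKYK
KKKKKRRRR
KKKKKKKKK
KKKKKKKKK
KKKKKKKKY

Answer: KKKKKKKKK
KKKKKKKKK
KKKKKKKKK
KKKKKKKKK
KKKKGKKYK
KKKKKRRRR
KKKKKKKKK
KKKKKKKKK
KKKKKKKKY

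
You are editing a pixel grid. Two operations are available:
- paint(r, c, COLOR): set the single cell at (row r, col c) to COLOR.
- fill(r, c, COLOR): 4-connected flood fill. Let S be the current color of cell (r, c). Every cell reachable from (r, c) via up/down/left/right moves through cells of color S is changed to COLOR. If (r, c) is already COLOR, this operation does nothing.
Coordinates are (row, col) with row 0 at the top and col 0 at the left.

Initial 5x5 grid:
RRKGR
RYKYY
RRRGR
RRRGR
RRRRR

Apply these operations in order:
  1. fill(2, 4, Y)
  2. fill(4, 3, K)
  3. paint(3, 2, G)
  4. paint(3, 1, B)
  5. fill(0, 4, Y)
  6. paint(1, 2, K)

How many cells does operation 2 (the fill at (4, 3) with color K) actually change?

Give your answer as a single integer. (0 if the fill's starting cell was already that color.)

Answer: 19

Derivation:
After op 1 fill(2,4,Y) [16 cells changed]:
YYKGR
YYKYY
YYYGY
YYYGY
YYYYY
After op 2 fill(4,3,K) [19 cells changed]:
KKKGR
KKKKK
KKKGK
KKKGK
KKKKK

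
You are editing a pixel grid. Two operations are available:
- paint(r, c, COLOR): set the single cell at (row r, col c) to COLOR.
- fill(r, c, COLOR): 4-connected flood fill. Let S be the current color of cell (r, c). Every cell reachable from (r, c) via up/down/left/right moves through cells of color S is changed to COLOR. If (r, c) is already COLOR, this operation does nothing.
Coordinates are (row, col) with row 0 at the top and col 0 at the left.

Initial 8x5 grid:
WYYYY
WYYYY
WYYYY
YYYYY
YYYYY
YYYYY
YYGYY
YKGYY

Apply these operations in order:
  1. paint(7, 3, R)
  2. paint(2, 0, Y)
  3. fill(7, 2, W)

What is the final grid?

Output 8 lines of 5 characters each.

Answer: WYYYY
WYYYY
YYYYY
YYYYY
YYYYY
YYYYY
YYWYY
YKWRY

Derivation:
After op 1 paint(7,3,R):
WYYYY
WYYYY
WYYYY
YYYYY
YYYYY
YYYYY
YYGYY
YKGRY
After op 2 paint(2,0,Y):
WYYYY
WYYYY
YYYYY
YYYYY
YYYYY
YYYYY
YYGYY
YKGRY
After op 3 fill(7,2,W) [2 cells changed]:
WYYYY
WYYYY
YYYYY
YYYYY
YYYYY
YYYYY
YYWYY
YKWRY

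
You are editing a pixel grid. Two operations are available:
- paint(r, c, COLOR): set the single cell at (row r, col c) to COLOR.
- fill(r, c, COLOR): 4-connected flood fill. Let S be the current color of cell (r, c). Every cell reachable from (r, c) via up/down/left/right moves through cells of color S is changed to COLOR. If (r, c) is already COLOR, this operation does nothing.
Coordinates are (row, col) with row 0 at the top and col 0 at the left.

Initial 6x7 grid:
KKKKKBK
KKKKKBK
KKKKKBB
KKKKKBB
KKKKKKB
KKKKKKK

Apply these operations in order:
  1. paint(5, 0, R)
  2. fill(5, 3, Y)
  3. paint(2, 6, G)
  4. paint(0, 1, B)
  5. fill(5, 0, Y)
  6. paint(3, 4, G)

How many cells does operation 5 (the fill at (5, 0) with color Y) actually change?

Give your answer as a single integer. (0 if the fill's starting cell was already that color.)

After op 1 paint(5,0,R):
KKKKKBK
KKKKKBK
KKKKKBB
KKKKKBB
KKKKKKB
RKKKKKK
After op 2 fill(5,3,Y) [32 cells changed]:
YYYYYBK
YYYYYBK
YYYYYBB
YYYYYBB
YYYYYYB
RYYYYYY
After op 3 paint(2,6,G):
YYYYYBK
YYYYYBK
YYYYYBG
YYYYYBB
YYYYYYB
RYYYYYY
After op 4 paint(0,1,B):
YBYYYBK
YYYYYBK
YYYYYBG
YYYYYBB
YYYYYYB
RYYYYYY
After op 5 fill(5,0,Y) [1 cells changed]:
YBYYYBK
YYYYYBK
YYYYYBG
YYYYYBB
YYYYYYB
YYYYYYY

Answer: 1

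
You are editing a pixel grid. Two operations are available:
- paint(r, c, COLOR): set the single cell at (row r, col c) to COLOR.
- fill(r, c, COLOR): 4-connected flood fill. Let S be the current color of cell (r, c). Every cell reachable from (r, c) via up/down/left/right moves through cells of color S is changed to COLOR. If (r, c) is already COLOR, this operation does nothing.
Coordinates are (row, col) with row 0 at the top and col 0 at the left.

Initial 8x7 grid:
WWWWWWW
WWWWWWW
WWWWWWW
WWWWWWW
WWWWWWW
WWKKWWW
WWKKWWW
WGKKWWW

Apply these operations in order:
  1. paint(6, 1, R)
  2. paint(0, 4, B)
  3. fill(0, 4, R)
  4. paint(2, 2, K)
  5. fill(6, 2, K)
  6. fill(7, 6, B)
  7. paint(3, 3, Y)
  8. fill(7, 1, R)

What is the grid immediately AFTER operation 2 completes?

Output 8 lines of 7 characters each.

After op 1 paint(6,1,R):
WWWWWWW
WWWWWWW
WWWWWWW
WWWWWWW
WWWWWWW
WWKKWWW
WRKKWWW
WGKKWWW
After op 2 paint(0,4,B):
WWWWBWW
WWWWWWW
WWWWWWW
WWWWWWW
WWWWWWW
WWKKWWW
WRKKWWW
WGKKWWW

Answer: WWWWBWW
WWWWWWW
WWWWWWW
WWWWWWW
WWWWWWW
WWKKWWW
WRKKWWW
WGKKWWW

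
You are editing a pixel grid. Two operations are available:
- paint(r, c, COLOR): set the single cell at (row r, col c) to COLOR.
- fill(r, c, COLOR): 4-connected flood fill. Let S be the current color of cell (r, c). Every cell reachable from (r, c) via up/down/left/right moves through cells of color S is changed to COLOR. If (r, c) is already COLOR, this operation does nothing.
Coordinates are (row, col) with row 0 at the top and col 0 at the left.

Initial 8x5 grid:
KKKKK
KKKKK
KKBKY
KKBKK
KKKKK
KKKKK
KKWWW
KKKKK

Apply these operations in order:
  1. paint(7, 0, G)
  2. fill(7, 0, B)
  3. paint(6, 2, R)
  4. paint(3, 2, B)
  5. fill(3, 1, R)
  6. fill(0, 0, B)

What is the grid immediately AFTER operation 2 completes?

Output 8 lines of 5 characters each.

Answer: KKKKK
KKKKK
KKBKY
KKBKK
KKKKK
KKKKK
KKWWW
BKKKK

Derivation:
After op 1 paint(7,0,G):
KKKKK
KKKKK
KKBKY
KKBKK
KKKKK
KKKKK
KKWWW
GKKKK
After op 2 fill(7,0,B) [1 cells changed]:
KKKKK
KKKKK
KKBKY
KKBKK
KKKKK
KKKKK
KKWWW
BKKKK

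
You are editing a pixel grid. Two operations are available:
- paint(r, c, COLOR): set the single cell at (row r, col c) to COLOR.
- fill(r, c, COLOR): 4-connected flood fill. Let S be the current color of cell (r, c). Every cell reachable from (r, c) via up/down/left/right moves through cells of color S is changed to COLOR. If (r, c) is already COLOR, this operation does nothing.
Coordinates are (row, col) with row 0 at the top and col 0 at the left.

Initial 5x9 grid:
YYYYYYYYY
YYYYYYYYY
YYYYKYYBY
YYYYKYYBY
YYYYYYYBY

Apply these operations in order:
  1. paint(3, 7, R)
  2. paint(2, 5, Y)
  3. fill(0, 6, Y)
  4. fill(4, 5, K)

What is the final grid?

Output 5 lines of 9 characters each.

Answer: KKKKKKKKK
KKKKKKKKK
KKKKKKKBK
KKKKKKKRK
KKKKKKKBK

Derivation:
After op 1 paint(3,7,R):
YYYYYYYYY
YYYYYYYYY
YYYYKYYBY
YYYYKYYRY
YYYYYYYBY
After op 2 paint(2,5,Y):
YYYYYYYYY
YYYYYYYYY
YYYYKYYBY
YYYYKYYRY
YYYYYYYBY
After op 3 fill(0,6,Y) [0 cells changed]:
YYYYYYYYY
YYYYYYYYY
YYYYKYYBY
YYYYKYYRY
YYYYYYYBY
After op 4 fill(4,5,K) [40 cells changed]:
KKKKKKKKK
KKKKKKKKK
KKKKKKKBK
KKKKKKKRK
KKKKKKKBK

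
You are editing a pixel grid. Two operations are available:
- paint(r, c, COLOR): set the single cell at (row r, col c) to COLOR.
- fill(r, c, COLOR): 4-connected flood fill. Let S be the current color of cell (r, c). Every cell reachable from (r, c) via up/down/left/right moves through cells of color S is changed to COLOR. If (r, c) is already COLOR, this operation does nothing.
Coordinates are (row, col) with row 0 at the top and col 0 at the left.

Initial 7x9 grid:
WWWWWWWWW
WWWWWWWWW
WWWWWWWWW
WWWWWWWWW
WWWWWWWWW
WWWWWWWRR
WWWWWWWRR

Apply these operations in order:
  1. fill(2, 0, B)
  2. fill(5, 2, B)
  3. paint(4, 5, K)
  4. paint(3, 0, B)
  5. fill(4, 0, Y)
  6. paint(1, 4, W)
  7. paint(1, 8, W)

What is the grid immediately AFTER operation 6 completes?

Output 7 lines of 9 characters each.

Answer: YYYYYYYYY
YYYYWYYYY
YYYYYYYYY
YYYYYYYYY
YYYYYKYYY
YYYYYYYRR
YYYYYYYRR

Derivation:
After op 1 fill(2,0,B) [59 cells changed]:
BBBBBBBBB
BBBBBBBBB
BBBBBBBBB
BBBBBBBBB
BBBBBBBBB
BBBBBBBRR
BBBBBBBRR
After op 2 fill(5,2,B) [0 cells changed]:
BBBBBBBBB
BBBBBBBBB
BBBBBBBBB
BBBBBBBBB
BBBBBBBBB
BBBBBBBRR
BBBBBBBRR
After op 3 paint(4,5,K):
BBBBBBBBB
BBBBBBBBB
BBBBBBBBB
BBBBBBBBB
BBBBBKBBB
BBBBBBBRR
BBBBBBBRR
After op 4 paint(3,0,B):
BBBBBBBBB
BBBBBBBBB
BBBBBBBBB
BBBBBBBBB
BBBBBKBBB
BBBBBBBRR
BBBBBBBRR
After op 5 fill(4,0,Y) [58 cells changed]:
YYYYYYYYY
YYYYYYYYY
YYYYYYYYY
YYYYYYYYY
YYYYYKYYY
YYYYYYYRR
YYYYYYYRR
After op 6 paint(1,4,W):
YYYYYYYYY
YYYYWYYYY
YYYYYYYYY
YYYYYYYYY
YYYYYKYYY
YYYYYYYRR
YYYYYYYRR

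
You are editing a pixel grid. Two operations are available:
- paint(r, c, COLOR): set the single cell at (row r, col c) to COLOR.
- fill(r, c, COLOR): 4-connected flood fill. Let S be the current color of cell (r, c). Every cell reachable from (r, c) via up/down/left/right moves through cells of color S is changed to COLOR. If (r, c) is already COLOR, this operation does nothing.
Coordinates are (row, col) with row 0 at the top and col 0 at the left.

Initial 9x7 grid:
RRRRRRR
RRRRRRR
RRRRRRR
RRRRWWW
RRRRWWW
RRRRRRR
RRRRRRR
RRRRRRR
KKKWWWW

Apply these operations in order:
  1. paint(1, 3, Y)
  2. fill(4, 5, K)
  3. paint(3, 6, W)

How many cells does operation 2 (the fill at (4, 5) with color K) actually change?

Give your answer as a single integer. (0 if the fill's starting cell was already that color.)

After op 1 paint(1,3,Y):
RRRRRRR
RRRYRRR
RRRRRRR
RRRRWWW
RRRRWWW
RRRRRRR
RRRRRRR
RRRRRRR
KKKWWWW
After op 2 fill(4,5,K) [6 cells changed]:
RRRRRRR
RRRYRRR
RRRRRRR
RRRRKKK
RRRRKKK
RRRRRRR
RRRRRRR
RRRRRRR
KKKWWWW

Answer: 6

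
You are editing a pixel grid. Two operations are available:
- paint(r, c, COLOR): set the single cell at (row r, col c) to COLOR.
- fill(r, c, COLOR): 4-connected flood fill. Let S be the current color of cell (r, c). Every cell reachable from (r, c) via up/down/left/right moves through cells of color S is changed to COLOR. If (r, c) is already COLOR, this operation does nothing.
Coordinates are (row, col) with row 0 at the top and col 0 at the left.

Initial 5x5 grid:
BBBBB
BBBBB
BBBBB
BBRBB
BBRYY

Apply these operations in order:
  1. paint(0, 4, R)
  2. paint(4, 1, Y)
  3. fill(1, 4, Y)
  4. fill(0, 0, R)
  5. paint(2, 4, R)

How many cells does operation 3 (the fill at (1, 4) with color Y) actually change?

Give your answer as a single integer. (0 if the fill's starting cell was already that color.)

Answer: 19

Derivation:
After op 1 paint(0,4,R):
BBBBR
BBBBB
BBBBB
BBRBB
BBRYY
After op 2 paint(4,1,Y):
BBBBR
BBBBB
BBBBB
BBRBB
BYRYY
After op 3 fill(1,4,Y) [19 cells changed]:
YYYYR
YYYYY
YYYYY
YYRYY
YYRYY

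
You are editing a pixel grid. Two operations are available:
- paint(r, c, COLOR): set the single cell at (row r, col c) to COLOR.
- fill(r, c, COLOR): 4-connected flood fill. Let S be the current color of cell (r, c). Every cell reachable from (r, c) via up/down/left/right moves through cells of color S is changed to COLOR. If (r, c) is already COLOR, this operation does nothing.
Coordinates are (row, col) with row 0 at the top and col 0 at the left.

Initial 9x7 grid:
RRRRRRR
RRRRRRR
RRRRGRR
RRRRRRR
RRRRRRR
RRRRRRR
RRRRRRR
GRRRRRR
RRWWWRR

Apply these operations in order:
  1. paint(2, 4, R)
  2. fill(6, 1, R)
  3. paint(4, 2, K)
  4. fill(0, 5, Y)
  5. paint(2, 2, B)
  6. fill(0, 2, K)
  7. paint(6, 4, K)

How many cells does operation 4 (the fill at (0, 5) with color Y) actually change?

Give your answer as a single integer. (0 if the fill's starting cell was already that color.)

Answer: 58

Derivation:
After op 1 paint(2,4,R):
RRRRRRR
RRRRRRR
RRRRRRR
RRRRRRR
RRRRRRR
RRRRRRR
RRRRRRR
GRRRRRR
RRWWWRR
After op 2 fill(6,1,R) [0 cells changed]:
RRRRRRR
RRRRRRR
RRRRRRR
RRRRRRR
RRRRRRR
RRRRRRR
RRRRRRR
GRRRRRR
RRWWWRR
After op 3 paint(4,2,K):
RRRRRRR
RRRRRRR
RRRRRRR
RRRRRRR
RRKRRRR
RRRRRRR
RRRRRRR
GRRRRRR
RRWWWRR
After op 4 fill(0,5,Y) [58 cells changed]:
YYYYYYY
YYYYYYY
YYYYYYY
YYYYYYY
YYKYYYY
YYYYYYY
YYYYYYY
GYYYYYY
YYWWWYY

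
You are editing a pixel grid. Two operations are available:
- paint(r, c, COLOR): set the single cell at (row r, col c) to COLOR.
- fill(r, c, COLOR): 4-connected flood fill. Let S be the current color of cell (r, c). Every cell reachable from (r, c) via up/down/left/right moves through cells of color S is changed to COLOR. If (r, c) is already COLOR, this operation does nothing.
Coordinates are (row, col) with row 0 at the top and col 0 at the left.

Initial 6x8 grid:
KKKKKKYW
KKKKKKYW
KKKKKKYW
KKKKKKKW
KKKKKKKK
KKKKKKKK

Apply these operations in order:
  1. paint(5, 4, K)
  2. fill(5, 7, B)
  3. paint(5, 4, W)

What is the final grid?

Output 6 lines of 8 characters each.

Answer: BBBBBBYW
BBBBBBYW
BBBBBBYW
BBBBBBBW
BBBBBBBB
BBBBWBBB

Derivation:
After op 1 paint(5,4,K):
KKKKKKYW
KKKKKKYW
KKKKKKYW
KKKKKKKW
KKKKKKKK
KKKKKKKK
After op 2 fill(5,7,B) [41 cells changed]:
BBBBBBYW
BBBBBBYW
BBBBBBYW
BBBBBBBW
BBBBBBBB
BBBBBBBB
After op 3 paint(5,4,W):
BBBBBBYW
BBBBBBYW
BBBBBBYW
BBBBBBBW
BBBBBBBB
BBBBWBBB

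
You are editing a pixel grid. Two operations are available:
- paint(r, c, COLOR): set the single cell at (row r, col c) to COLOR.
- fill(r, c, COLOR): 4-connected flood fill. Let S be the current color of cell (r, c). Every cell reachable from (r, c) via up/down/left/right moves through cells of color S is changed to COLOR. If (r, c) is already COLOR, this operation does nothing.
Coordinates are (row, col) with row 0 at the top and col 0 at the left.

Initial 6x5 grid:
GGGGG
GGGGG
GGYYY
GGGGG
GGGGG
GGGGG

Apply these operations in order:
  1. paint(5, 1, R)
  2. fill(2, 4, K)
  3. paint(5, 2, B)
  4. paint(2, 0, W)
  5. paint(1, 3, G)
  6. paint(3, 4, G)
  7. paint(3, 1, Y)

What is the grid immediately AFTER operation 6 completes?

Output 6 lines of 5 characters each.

After op 1 paint(5,1,R):
GGGGG
GGGGG
GGYYY
GGGGG
GGGGG
GRGGG
After op 2 fill(2,4,K) [3 cells changed]:
GGGGG
GGGGG
GGKKK
GGGGG
GGGGG
GRGGG
After op 3 paint(5,2,B):
GGGGG
GGGGG
GGKKK
GGGGG
GGGGG
GRBGG
After op 4 paint(2,0,W):
GGGGG
GGGGG
WGKKK
GGGGG
GGGGG
GRBGG
After op 5 paint(1,3,G):
GGGGG
GGGGG
WGKKK
GGGGG
GGGGG
GRBGG
After op 6 paint(3,4,G):
GGGGG
GGGGG
WGKKK
GGGGG
GGGGG
GRBGG

Answer: GGGGG
GGGGG
WGKKK
GGGGG
GGGGG
GRBGG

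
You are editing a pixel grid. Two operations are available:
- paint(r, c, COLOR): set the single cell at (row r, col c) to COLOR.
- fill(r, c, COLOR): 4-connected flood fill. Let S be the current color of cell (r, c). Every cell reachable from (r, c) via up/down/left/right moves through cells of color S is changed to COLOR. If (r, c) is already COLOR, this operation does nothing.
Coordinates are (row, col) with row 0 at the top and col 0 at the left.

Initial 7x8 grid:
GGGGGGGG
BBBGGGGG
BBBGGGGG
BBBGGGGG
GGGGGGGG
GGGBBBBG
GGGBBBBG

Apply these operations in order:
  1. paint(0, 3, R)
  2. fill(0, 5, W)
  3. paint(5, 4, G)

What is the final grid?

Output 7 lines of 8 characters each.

After op 1 paint(0,3,R):
GGGRGGGG
BBBGGGGG
BBBGGGGG
BBBGGGGG
GGGGGGGG
GGGBBBBG
GGGBBBBG
After op 2 fill(0,5,W) [35 cells changed]:
GGGRWWWW
BBBWWWWW
BBBWWWWW
BBBWWWWW
WWWWWWWW
WWWBBBBW
WWWBBBBW
After op 3 paint(5,4,G):
GGGRWWWW
BBBWWWWW
BBBWWWWW
BBBWWWWW
WWWWWWWW
WWWBGBBW
WWWBBBBW

Answer: GGGRWWWW
BBBWWWWW
BBBWWWWW
BBBWWWWW
WWWWWWWW
WWWBGBBW
WWWBBBBW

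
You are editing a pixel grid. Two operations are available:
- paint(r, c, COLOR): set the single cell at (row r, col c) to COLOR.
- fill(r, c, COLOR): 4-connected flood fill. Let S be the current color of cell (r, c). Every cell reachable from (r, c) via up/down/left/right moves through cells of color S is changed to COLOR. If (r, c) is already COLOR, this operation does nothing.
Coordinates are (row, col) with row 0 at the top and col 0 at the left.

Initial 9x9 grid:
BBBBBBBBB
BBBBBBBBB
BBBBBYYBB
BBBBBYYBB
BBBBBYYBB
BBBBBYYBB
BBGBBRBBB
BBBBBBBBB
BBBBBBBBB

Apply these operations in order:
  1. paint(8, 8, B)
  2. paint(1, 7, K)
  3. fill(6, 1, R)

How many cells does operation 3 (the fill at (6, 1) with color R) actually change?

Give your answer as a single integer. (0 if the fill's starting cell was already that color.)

After op 1 paint(8,8,B):
BBBBBBBBB
BBBBBBBBB
BBBBBYYBB
BBBBBYYBB
BBBBBYYBB
BBBBBYYBB
BBGBBRBBB
BBBBBBBBB
BBBBBBBBB
After op 2 paint(1,7,K):
BBBBBBBBB
BBBBBBBKB
BBBBBYYBB
BBBBBYYBB
BBBBBYYBB
BBBBBYYBB
BBGBBRBBB
BBBBBBBBB
BBBBBBBBB
After op 3 fill(6,1,R) [70 cells changed]:
RRRRRRRRR
RRRRRRRKR
RRRRRYYRR
RRRRRYYRR
RRRRRYYRR
RRRRRYYRR
RRGRRRRRR
RRRRRRRRR
RRRRRRRRR

Answer: 70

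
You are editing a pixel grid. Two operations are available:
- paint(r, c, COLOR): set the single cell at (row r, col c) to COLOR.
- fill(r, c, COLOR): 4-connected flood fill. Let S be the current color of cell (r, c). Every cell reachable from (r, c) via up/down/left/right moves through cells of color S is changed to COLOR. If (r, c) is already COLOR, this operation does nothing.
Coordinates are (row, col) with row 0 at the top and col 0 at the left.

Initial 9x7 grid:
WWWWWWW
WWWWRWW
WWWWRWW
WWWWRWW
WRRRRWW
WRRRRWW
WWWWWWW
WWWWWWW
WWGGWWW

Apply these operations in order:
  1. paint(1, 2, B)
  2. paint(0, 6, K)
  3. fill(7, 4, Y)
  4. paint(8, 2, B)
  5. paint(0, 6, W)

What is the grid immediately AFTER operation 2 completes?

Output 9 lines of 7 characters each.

After op 1 paint(1,2,B):
WWWWWWW
WWBWRWW
WWWWRWW
WWWWRWW
WRRRRWW
WRRRRWW
WWWWWWW
WWWWWWW
WWGGWWW
After op 2 paint(0,6,K):
WWWWWWK
WWBWRWW
WWWWRWW
WWWWRWW
WRRRRWW
WRRRRWW
WWWWWWW
WWWWWWW
WWGGWWW

Answer: WWWWWWK
WWBWRWW
WWWWRWW
WWWWRWW
WRRRRWW
WRRRRWW
WWWWWWW
WWWWWWW
WWGGWWW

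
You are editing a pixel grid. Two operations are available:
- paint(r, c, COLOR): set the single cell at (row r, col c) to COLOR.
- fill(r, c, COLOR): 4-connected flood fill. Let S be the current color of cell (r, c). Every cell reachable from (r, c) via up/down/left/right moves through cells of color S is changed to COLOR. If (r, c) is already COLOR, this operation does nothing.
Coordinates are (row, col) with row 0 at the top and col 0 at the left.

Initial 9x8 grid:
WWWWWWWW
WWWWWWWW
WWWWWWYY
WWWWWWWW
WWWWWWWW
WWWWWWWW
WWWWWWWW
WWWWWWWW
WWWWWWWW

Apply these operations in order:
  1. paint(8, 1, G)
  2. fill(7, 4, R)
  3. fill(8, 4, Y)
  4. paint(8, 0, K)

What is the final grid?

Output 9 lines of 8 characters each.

After op 1 paint(8,1,G):
WWWWWWWW
WWWWWWWW
WWWWWWYY
WWWWWWWW
WWWWWWWW
WWWWWWWW
WWWWWWWW
WWWWWWWW
WGWWWWWW
After op 2 fill(7,4,R) [69 cells changed]:
RRRRRRRR
RRRRRRRR
RRRRRRYY
RRRRRRRR
RRRRRRRR
RRRRRRRR
RRRRRRRR
RRRRRRRR
RGRRRRRR
After op 3 fill(8,4,Y) [69 cells changed]:
YYYYYYYY
YYYYYYYY
YYYYYYYY
YYYYYYYY
YYYYYYYY
YYYYYYYY
YYYYYYYY
YYYYYYYY
YGYYYYYY
After op 4 paint(8,0,K):
YYYYYYYY
YYYYYYYY
YYYYYYYY
YYYYYYYY
YYYYYYYY
YYYYYYYY
YYYYYYYY
YYYYYYYY
KGYYYYYY

Answer: YYYYYYYY
YYYYYYYY
YYYYYYYY
YYYYYYYY
YYYYYYYY
YYYYYYYY
YYYYYYYY
YYYYYYYY
KGYYYYYY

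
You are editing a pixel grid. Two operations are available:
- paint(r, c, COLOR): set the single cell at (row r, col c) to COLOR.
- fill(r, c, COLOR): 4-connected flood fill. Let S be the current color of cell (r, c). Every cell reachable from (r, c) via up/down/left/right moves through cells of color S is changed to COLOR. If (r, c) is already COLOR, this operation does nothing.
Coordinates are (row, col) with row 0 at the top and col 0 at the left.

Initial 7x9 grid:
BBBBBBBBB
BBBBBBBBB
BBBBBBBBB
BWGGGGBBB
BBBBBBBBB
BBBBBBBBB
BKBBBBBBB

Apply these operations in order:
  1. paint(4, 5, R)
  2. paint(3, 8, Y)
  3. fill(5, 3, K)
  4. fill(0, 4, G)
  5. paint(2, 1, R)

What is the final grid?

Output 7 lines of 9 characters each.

After op 1 paint(4,5,R):
BBBBBBBBB
BBBBBBBBB
BBBBBBBBB
BWGGGGBBB
BBBBBRBBB
BBBBBBBBB
BKBBBBBBB
After op 2 paint(3,8,Y):
BBBBBBBBB
BBBBBBBBB
BBBBBBBBB
BWGGGGBBY
BBBBBRBBB
BBBBBBBBB
BKBBBBBBB
After op 3 fill(5,3,K) [55 cells changed]:
KKKKKKKKK
KKKKKKKKK
KKKKKKKKK
KWGGGGKKY
KKKKKRKKK
KKKKKKKKK
KKKKKKKKK
After op 4 fill(0,4,G) [56 cells changed]:
GGGGGGGGG
GGGGGGGGG
GGGGGGGGG
GWGGGGGGY
GGGGGRGGG
GGGGGGGGG
GGGGGGGGG
After op 5 paint(2,1,R):
GGGGGGGGG
GGGGGGGGG
GRGGGGGGG
GWGGGGGGY
GGGGGRGGG
GGGGGGGGG
GGGGGGGGG

Answer: GGGGGGGGG
GGGGGGGGG
GRGGGGGGG
GWGGGGGGY
GGGGGRGGG
GGGGGGGGG
GGGGGGGGG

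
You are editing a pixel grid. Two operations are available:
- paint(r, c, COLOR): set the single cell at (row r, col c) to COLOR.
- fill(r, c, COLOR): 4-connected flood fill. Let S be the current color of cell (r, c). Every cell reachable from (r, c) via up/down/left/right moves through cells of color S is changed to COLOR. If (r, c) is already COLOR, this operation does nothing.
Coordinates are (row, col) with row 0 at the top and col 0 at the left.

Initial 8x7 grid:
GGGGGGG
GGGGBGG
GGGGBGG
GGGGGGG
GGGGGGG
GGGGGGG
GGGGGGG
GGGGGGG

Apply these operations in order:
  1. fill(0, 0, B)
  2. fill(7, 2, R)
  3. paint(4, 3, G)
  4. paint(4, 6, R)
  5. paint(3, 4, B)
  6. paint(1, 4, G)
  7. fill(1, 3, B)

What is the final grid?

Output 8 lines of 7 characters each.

After op 1 fill(0,0,B) [54 cells changed]:
BBBBBBB
BBBBBBB
BBBBBBB
BBBBBBB
BBBBBBB
BBBBBBB
BBBBBBB
BBBBBBB
After op 2 fill(7,2,R) [56 cells changed]:
RRRRRRR
RRRRRRR
RRRRRRR
RRRRRRR
RRRRRRR
RRRRRRR
RRRRRRR
RRRRRRR
After op 3 paint(4,3,G):
RRRRRRR
RRRRRRR
RRRRRRR
RRRRRRR
RRRGRRR
RRRRRRR
RRRRRRR
RRRRRRR
After op 4 paint(4,6,R):
RRRRRRR
RRRRRRR
RRRRRRR
RRRRRRR
RRRGRRR
RRRRRRR
RRRRRRR
RRRRRRR
After op 5 paint(3,4,B):
RRRRRRR
RRRRRRR
RRRRRRR
RRRRBRR
RRRGRRR
RRRRRRR
RRRRRRR
RRRRRRR
After op 6 paint(1,4,G):
RRRRRRR
RRRRGRR
RRRRRRR
RRRRBRR
RRRGRRR
RRRRRRR
RRRRRRR
RRRRRRR
After op 7 fill(1,3,B) [53 cells changed]:
BBBBBBB
BBBBGBB
BBBBBBB
BBBBBBB
BBBGBBB
BBBBBBB
BBBBBBB
BBBBBBB

Answer: BBBBBBB
BBBBGBB
BBBBBBB
BBBBBBB
BBBGBBB
BBBBBBB
BBBBBBB
BBBBBBB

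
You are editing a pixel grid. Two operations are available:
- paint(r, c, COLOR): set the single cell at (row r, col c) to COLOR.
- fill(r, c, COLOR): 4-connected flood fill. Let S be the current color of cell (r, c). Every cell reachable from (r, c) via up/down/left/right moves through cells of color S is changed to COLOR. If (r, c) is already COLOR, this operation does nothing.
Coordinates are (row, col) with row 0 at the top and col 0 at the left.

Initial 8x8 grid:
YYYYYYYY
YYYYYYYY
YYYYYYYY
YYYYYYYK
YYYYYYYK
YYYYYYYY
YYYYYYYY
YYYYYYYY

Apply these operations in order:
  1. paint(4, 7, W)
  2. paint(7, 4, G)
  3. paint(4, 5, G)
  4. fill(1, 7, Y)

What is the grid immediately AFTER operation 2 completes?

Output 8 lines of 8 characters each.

Answer: YYYYYYYY
YYYYYYYY
YYYYYYYY
YYYYYYYK
YYYYYYYW
YYYYYYYY
YYYYYYYY
YYYYGYYY

Derivation:
After op 1 paint(4,7,W):
YYYYYYYY
YYYYYYYY
YYYYYYYY
YYYYYYYK
YYYYYYYW
YYYYYYYY
YYYYYYYY
YYYYYYYY
After op 2 paint(7,4,G):
YYYYYYYY
YYYYYYYY
YYYYYYYY
YYYYYYYK
YYYYYYYW
YYYYYYYY
YYYYYYYY
YYYYGYYY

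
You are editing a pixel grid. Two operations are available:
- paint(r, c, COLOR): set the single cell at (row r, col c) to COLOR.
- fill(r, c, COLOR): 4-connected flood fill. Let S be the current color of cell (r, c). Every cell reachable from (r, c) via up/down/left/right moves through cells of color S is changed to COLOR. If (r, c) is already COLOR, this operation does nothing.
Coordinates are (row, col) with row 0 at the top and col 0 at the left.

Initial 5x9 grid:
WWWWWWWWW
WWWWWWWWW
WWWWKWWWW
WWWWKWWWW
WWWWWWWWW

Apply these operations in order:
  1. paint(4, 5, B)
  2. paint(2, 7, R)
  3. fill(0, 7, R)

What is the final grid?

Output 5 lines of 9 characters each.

After op 1 paint(4,5,B):
WWWWWWWWW
WWWWWWWWW
WWWWKWWWW
WWWWKWWWW
WWWWWBWWW
After op 2 paint(2,7,R):
WWWWWWWWW
WWWWWWWWW
WWWWKWWRW
WWWWKWWWW
WWWWWBWWW
After op 3 fill(0,7,R) [41 cells changed]:
RRRRRRRRR
RRRRRRRRR
RRRRKRRRR
RRRRKRRRR
RRRRRBRRR

Answer: RRRRRRRRR
RRRRRRRRR
RRRRKRRRR
RRRRKRRRR
RRRRRBRRR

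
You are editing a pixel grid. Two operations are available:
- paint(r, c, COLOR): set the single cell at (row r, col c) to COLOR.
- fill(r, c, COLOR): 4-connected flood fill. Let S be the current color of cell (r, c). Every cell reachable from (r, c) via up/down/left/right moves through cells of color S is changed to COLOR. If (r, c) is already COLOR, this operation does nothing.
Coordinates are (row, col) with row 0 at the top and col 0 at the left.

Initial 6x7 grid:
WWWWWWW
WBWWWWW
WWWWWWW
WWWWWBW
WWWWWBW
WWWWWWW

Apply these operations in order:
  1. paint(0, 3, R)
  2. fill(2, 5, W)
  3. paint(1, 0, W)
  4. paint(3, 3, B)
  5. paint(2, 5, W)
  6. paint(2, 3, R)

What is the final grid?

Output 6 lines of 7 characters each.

After op 1 paint(0,3,R):
WWWRWWW
WBWWWWW
WWWWWWW
WWWWWBW
WWWWWBW
WWWWWWW
After op 2 fill(2,5,W) [0 cells changed]:
WWWRWWW
WBWWWWW
WWWWWWW
WWWWWBW
WWWWWBW
WWWWWWW
After op 3 paint(1,0,W):
WWWRWWW
WBWWWWW
WWWWWWW
WWWWWBW
WWWWWBW
WWWWWWW
After op 4 paint(3,3,B):
WWWRWWW
WBWWWWW
WWWWWWW
WWWBWBW
WWWWWBW
WWWWWWW
After op 5 paint(2,5,W):
WWWRWWW
WBWWWWW
WWWWWWW
WWWBWBW
WWWWWBW
WWWWWWW
After op 6 paint(2,3,R):
WWWRWWW
WBWWWWW
WWWRWWW
WWWBWBW
WWWWWBW
WWWWWWW

Answer: WWWRWWW
WBWWWWW
WWWRWWW
WWWBWBW
WWWWWBW
WWWWWWW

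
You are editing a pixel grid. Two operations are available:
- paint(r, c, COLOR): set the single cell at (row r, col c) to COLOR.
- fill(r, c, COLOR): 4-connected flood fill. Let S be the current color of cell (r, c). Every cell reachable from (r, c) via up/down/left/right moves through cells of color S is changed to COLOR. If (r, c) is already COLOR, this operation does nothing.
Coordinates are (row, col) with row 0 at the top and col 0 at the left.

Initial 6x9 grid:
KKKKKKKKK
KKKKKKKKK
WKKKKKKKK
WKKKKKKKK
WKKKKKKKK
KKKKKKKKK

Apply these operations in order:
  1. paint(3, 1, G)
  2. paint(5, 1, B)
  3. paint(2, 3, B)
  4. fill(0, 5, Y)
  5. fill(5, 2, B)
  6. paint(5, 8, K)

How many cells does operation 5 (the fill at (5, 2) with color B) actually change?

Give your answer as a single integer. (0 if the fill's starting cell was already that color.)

Answer: 47

Derivation:
After op 1 paint(3,1,G):
KKKKKKKKK
KKKKKKKKK
WKKKKKKKK
WGKKKKKKK
WKKKKKKKK
KKKKKKKKK
After op 2 paint(5,1,B):
KKKKKKKKK
KKKKKKKKK
WKKKKKKKK
WGKKKKKKK
WKKKKKKKK
KBKKKKKKK
After op 3 paint(2,3,B):
KKKKKKKKK
KKKKKKKKK
WKKBKKKKK
WGKKKKKKK
WKKKKKKKK
KBKKKKKKK
After op 4 fill(0,5,Y) [47 cells changed]:
YYYYYYYYY
YYYYYYYYY
WYYBYYYYY
WGYYYYYYY
WYYYYYYYY
KBYYYYYYY
After op 5 fill(5,2,B) [47 cells changed]:
BBBBBBBBB
BBBBBBBBB
WBBBBBBBB
WGBBBBBBB
WBBBBBBBB
KBBBBBBBB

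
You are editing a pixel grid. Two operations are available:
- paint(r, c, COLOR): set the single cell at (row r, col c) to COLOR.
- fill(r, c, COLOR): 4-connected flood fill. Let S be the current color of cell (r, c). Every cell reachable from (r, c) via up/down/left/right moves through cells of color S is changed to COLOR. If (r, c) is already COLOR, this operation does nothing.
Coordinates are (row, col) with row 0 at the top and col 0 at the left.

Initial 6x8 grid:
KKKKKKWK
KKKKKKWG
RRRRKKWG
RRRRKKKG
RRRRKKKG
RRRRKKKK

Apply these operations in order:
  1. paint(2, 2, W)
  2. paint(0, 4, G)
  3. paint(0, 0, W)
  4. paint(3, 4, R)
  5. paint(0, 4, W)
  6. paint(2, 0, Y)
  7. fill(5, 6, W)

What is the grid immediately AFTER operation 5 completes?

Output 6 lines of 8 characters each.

After op 1 paint(2,2,W):
KKKKKKWK
KKKKKKWG
RRWRKKWG
RRRRKKKG
RRRRKKKG
RRRRKKKK
After op 2 paint(0,4,G):
KKKKGKWK
KKKKKKWG
RRWRKKWG
RRRRKKKG
RRRRKKKG
RRRRKKKK
After op 3 paint(0,0,W):
WKKKGKWK
KKKKKKWG
RRWRKKWG
RRRRKKKG
RRRRKKKG
RRRRKKKK
After op 4 paint(3,4,R):
WKKKGKWK
KKKKKKWG
RRWRKKWG
RRRRRKKG
RRRRKKKG
RRRRKKKK
After op 5 paint(0,4,W):
WKKKWKWK
KKKKKKWG
RRWRKKWG
RRRRRKKG
RRRRKKKG
RRRRKKKK

Answer: WKKKWKWK
KKKKKKWG
RRWRKKWG
RRRRRKKG
RRRRKKKG
RRRRKKKK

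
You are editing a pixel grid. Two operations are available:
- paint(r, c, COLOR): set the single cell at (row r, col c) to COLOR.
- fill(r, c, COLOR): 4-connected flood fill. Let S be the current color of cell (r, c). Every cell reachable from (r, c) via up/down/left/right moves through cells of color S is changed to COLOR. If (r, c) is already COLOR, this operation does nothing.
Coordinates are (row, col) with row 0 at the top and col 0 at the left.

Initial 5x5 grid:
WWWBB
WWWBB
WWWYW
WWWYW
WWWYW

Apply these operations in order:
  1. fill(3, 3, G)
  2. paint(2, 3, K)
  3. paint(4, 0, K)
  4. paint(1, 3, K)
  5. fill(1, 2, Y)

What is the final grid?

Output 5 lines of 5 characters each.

Answer: YYYBB
YYYKB
YYYKW
YYYGW
KYYGW

Derivation:
After op 1 fill(3,3,G) [3 cells changed]:
WWWBB
WWWBB
WWWGW
WWWGW
WWWGW
After op 2 paint(2,3,K):
WWWBB
WWWBB
WWWKW
WWWGW
WWWGW
After op 3 paint(4,0,K):
WWWBB
WWWBB
WWWKW
WWWGW
KWWGW
After op 4 paint(1,3,K):
WWWBB
WWWKB
WWWKW
WWWGW
KWWGW
After op 5 fill(1,2,Y) [14 cells changed]:
YYYBB
YYYKB
YYYKW
YYYGW
KYYGW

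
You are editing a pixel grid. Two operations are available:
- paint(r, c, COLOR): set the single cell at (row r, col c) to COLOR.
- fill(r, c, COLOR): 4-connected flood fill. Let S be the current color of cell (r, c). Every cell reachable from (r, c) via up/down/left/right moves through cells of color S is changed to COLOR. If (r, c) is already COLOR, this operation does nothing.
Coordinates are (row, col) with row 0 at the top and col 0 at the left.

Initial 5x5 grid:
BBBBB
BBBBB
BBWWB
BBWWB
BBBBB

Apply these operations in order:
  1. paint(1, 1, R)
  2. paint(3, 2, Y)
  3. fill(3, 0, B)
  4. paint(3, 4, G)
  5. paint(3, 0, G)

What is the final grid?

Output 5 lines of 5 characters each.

Answer: BBBBB
BRBBB
BBWWB
GBYWG
BBBBB

Derivation:
After op 1 paint(1,1,R):
BBBBB
BRBBB
BBWWB
BBWWB
BBBBB
After op 2 paint(3,2,Y):
BBBBB
BRBBB
BBWWB
BBYWB
BBBBB
After op 3 fill(3,0,B) [0 cells changed]:
BBBBB
BRBBB
BBWWB
BBYWB
BBBBB
After op 4 paint(3,4,G):
BBBBB
BRBBB
BBWWB
BBYWG
BBBBB
After op 5 paint(3,0,G):
BBBBB
BRBBB
BBWWB
GBYWG
BBBBB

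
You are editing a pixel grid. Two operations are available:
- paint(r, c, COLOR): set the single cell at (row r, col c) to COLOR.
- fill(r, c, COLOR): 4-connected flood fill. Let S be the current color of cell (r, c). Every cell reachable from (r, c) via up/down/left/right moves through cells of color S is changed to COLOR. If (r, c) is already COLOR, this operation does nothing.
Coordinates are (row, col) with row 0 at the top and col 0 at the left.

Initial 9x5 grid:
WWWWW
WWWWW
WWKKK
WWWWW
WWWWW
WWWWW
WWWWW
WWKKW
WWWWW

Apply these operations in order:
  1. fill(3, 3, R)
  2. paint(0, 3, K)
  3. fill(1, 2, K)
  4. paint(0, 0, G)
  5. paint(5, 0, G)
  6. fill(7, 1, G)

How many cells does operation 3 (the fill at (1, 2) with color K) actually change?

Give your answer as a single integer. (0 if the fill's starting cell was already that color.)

After op 1 fill(3,3,R) [40 cells changed]:
RRRRR
RRRRR
RRKKK
RRRRR
RRRRR
RRRRR
RRRRR
RRKKR
RRRRR
After op 2 paint(0,3,K):
RRRKR
RRRRR
RRKKK
RRRRR
RRRRR
RRRRR
RRRRR
RRKKR
RRRRR
After op 3 fill(1,2,K) [39 cells changed]:
KKKKK
KKKKK
KKKKK
KKKKK
KKKKK
KKKKK
KKKKK
KKKKK
KKKKK

Answer: 39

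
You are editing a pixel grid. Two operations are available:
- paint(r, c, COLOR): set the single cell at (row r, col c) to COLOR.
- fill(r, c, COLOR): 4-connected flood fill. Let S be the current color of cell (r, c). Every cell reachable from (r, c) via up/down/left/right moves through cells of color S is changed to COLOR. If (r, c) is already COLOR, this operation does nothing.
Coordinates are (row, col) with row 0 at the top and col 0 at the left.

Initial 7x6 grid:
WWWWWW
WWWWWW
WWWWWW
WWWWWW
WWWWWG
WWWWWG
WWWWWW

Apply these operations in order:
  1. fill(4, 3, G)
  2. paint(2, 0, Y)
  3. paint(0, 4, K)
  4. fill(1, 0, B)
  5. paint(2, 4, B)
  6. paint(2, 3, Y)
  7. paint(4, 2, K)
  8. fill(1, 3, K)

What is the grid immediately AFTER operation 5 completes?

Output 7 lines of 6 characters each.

Answer: BBBBKB
BBBBBB
YBBBBB
BBBBBB
BBBBBB
BBBBBB
BBBBBB

Derivation:
After op 1 fill(4,3,G) [40 cells changed]:
GGGGGG
GGGGGG
GGGGGG
GGGGGG
GGGGGG
GGGGGG
GGGGGG
After op 2 paint(2,0,Y):
GGGGGG
GGGGGG
YGGGGG
GGGGGG
GGGGGG
GGGGGG
GGGGGG
After op 3 paint(0,4,K):
GGGGKG
GGGGGG
YGGGGG
GGGGGG
GGGGGG
GGGGGG
GGGGGG
After op 4 fill(1,0,B) [40 cells changed]:
BBBBKB
BBBBBB
YBBBBB
BBBBBB
BBBBBB
BBBBBB
BBBBBB
After op 5 paint(2,4,B):
BBBBKB
BBBBBB
YBBBBB
BBBBBB
BBBBBB
BBBBBB
BBBBBB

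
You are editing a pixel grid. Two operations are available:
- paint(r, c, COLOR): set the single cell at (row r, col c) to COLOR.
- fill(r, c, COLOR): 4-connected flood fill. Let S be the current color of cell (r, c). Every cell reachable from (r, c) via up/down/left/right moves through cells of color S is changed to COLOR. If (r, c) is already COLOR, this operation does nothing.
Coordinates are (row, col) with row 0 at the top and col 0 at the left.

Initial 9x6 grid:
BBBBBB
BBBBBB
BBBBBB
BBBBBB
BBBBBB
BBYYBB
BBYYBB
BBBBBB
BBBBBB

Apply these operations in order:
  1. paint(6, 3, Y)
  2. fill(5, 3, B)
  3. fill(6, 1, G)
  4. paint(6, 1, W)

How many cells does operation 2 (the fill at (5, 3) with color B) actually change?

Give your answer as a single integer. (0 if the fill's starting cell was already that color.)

Answer: 4

Derivation:
After op 1 paint(6,3,Y):
BBBBBB
BBBBBB
BBBBBB
BBBBBB
BBBBBB
BBYYBB
BBYYBB
BBBBBB
BBBBBB
After op 2 fill(5,3,B) [4 cells changed]:
BBBBBB
BBBBBB
BBBBBB
BBBBBB
BBBBBB
BBBBBB
BBBBBB
BBBBBB
BBBBBB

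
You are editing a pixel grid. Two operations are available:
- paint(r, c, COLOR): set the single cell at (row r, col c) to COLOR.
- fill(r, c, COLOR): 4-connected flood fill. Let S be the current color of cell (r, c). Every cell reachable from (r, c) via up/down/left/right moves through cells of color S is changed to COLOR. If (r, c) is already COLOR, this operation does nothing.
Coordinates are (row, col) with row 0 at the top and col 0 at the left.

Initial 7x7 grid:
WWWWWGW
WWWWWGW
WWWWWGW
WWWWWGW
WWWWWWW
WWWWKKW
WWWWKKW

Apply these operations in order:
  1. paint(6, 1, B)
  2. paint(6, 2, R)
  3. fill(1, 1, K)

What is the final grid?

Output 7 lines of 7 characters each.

Answer: KKKKKGK
KKKKKGK
KKKKKGK
KKKKKGK
KKKKKKK
KKKKKKK
KBRKKKK

Derivation:
After op 1 paint(6,1,B):
WWWWWGW
WWWWWGW
WWWWWGW
WWWWWGW
WWWWWWW
WWWWKKW
WBWWKKW
After op 2 paint(6,2,R):
WWWWWGW
WWWWWGW
WWWWWGW
WWWWWGW
WWWWWWW
WWWWKKW
WBRWKKW
After op 3 fill(1,1,K) [39 cells changed]:
KKKKKGK
KKKKKGK
KKKKKGK
KKKKKGK
KKKKKKK
KKKKKKK
KBRKKKK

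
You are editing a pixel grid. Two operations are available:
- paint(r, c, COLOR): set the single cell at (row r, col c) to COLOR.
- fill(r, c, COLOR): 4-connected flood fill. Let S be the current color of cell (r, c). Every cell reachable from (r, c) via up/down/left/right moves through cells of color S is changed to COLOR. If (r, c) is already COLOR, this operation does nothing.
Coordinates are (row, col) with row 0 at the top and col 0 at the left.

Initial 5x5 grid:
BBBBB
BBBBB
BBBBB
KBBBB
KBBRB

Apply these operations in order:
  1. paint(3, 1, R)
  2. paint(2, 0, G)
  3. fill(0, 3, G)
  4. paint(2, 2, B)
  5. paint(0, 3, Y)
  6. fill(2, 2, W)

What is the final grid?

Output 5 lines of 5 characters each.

After op 1 paint(3,1,R):
BBBBB
BBBBB
BBBBB
KRBBB
KBBRB
After op 2 paint(2,0,G):
BBBBB
BBBBB
GBBBB
KRBBB
KBBRB
After op 3 fill(0,3,G) [20 cells changed]:
GGGGG
GGGGG
GGGGG
KRGGG
KGGRG
After op 4 paint(2,2,B):
GGGGG
GGGGG
GGBGG
KRGGG
KGGRG
After op 5 paint(0,3,Y):
GGGYG
GGGGG
GGBGG
KRGGG
KGGRG
After op 6 fill(2,2,W) [1 cells changed]:
GGGYG
GGGGG
GGWGG
KRGGG
KGGRG

Answer: GGGYG
GGGGG
GGWGG
KRGGG
KGGRG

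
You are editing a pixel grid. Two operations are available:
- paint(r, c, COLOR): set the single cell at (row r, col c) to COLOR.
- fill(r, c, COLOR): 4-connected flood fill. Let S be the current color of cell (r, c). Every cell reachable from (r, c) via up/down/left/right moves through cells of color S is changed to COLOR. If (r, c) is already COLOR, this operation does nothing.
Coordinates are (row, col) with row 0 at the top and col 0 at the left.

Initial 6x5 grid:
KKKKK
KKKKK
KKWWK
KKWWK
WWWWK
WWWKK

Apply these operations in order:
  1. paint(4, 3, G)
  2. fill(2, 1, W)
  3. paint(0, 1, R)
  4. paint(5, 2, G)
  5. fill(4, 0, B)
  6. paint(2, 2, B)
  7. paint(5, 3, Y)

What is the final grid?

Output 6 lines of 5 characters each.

Answer: BRBBB
BBBBB
BBBBB
BBBBB
BBBGB
BBGYB

Derivation:
After op 1 paint(4,3,G):
KKKKK
KKKKK
KKWWK
KKWWK
WWWGK
WWWKK
After op 2 fill(2,1,W) [19 cells changed]:
WWWWW
WWWWW
WWWWW
WWWWW
WWWGW
WWWWW
After op 3 paint(0,1,R):
WRWWW
WWWWW
WWWWW
WWWWW
WWWGW
WWWWW
After op 4 paint(5,2,G):
WRWWW
WWWWW
WWWWW
WWWWW
WWWGW
WWGWW
After op 5 fill(4,0,B) [27 cells changed]:
BRBBB
BBBBB
BBBBB
BBBBB
BBBGB
BBGBB
After op 6 paint(2,2,B):
BRBBB
BBBBB
BBBBB
BBBBB
BBBGB
BBGBB
After op 7 paint(5,3,Y):
BRBBB
BBBBB
BBBBB
BBBBB
BBBGB
BBGYB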